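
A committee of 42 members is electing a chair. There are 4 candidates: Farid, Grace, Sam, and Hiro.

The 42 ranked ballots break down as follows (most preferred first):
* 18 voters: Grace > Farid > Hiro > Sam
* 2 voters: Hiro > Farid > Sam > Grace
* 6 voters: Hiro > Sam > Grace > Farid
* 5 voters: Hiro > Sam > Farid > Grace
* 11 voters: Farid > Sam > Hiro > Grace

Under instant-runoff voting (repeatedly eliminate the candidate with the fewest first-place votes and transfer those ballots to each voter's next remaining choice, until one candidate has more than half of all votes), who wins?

Hiro

Round 1: Farid 11, Grace 18, Sam 0, Hiro 13. Sam eliminated.
Round 2: Farid 11, Grace 18, Hiro 13. Farid eliminated.
Round 3: Grace 18, Hiro 24. Hiro has a majority (≥22).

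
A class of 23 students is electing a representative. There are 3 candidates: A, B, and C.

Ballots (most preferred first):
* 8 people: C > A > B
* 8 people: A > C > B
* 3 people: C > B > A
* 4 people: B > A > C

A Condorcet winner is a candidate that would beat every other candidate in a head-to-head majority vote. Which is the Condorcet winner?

A

A vs B: 16–7
A vs C: 12–11
A beats every other candidate.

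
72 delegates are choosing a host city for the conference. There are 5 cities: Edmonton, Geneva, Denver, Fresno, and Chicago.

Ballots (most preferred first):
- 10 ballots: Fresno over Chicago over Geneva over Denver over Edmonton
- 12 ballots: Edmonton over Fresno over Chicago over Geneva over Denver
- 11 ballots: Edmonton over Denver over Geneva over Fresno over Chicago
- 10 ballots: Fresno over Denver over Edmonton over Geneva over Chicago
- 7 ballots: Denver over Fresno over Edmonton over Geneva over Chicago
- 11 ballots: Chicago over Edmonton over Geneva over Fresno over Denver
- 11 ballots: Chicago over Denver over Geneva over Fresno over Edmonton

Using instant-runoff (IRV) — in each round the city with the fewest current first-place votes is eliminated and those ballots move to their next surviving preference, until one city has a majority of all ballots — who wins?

Round 1: Edmonton 23, Geneva 0, Denver 7, Fresno 20, Chicago 22. Geneva eliminated.
Round 2: Edmonton 23, Denver 7, Fresno 20, Chicago 22. Denver eliminated.
Round 3: Edmonton 23, Fresno 27, Chicago 22. Chicago eliminated.
Round 4: Edmonton 34, Fresno 38. Fresno has a majority (≥37).

Fresno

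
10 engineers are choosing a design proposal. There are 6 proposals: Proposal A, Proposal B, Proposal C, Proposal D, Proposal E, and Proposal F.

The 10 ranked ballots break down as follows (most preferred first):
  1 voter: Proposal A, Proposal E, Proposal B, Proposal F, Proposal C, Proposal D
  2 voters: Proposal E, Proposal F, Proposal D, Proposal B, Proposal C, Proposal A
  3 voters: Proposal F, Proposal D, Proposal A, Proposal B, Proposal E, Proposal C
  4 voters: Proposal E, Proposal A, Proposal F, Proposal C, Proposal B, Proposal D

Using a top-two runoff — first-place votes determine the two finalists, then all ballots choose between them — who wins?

Proposal E

Round 1 first-place votes: Proposal A 1, Proposal B 0, Proposal C 0, Proposal D 0, Proposal E 6, Proposal F 3. Proposal E and Proposal F advance.
Runoff: Proposal E is ranked above Proposal F on 7 ballots, Proposal F above Proposal E on 3.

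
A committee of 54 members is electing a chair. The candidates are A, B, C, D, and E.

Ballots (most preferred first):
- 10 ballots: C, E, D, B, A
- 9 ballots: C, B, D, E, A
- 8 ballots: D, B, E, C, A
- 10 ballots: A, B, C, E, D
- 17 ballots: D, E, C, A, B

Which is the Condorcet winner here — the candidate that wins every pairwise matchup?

C vs A: 44–10
C vs B: 36–18
C vs D: 29–25
C vs E: 29–25
C beats every other candidate.

C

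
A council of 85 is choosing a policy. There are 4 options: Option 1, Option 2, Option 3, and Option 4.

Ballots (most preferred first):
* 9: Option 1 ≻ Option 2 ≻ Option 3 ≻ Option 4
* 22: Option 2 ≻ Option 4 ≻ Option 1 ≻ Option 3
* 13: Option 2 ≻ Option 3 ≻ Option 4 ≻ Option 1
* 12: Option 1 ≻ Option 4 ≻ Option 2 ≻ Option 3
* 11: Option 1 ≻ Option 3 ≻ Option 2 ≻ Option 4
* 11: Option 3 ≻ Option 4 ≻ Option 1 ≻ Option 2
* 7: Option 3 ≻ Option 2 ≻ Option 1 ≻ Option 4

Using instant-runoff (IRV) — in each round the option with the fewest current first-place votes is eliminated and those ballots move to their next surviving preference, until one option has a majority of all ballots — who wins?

Round 1: Option 1 32, Option 2 35, Option 3 18, Option 4 0. Option 4 eliminated.
Round 2: Option 1 32, Option 2 35, Option 3 18. Option 3 eliminated.
Round 3: Option 1 43, Option 2 42. Option 1 has a majority (≥43).

Option 1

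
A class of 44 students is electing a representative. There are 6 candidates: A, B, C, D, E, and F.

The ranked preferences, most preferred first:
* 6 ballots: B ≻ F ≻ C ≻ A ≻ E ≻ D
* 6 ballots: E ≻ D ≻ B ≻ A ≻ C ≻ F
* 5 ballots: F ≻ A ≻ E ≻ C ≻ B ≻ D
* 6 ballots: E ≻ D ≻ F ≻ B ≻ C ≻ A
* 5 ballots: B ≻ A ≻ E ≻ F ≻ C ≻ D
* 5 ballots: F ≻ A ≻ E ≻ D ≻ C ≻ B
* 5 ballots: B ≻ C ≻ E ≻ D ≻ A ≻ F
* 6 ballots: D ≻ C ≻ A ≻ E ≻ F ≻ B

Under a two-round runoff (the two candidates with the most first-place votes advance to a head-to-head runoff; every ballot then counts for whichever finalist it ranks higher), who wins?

E

Round 1 first-place votes: A 0, B 16, C 0, D 6, E 12, F 10. B and E advance.
Runoff: B is ranked above E on 16 ballots, E above B on 28.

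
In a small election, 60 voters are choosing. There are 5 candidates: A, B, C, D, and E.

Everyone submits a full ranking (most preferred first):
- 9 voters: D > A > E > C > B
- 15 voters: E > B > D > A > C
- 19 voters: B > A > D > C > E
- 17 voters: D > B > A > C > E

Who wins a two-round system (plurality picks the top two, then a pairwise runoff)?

Round 1 first-place votes: A 0, B 19, C 0, D 26, E 15. D and B advance.
Runoff: D is ranked above B on 26 ballots, B above D on 34.

B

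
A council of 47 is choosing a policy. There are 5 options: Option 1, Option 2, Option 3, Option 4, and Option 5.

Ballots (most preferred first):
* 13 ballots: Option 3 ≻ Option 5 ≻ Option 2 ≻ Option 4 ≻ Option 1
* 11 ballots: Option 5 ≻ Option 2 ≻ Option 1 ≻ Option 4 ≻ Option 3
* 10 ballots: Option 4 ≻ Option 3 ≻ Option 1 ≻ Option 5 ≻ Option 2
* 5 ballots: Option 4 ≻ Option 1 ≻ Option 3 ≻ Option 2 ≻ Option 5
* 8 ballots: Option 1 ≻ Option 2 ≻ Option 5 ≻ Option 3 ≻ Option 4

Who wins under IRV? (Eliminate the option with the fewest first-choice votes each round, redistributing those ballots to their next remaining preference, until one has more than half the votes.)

Option 5

Round 1: Option 1 8, Option 2 0, Option 3 13, Option 4 15, Option 5 11. Option 2 eliminated.
Round 2: Option 1 8, Option 3 13, Option 4 15, Option 5 11. Option 1 eliminated.
Round 3: Option 3 13, Option 4 15, Option 5 19. Option 3 eliminated.
Round 4: Option 4 15, Option 5 32. Option 5 has a majority (≥24).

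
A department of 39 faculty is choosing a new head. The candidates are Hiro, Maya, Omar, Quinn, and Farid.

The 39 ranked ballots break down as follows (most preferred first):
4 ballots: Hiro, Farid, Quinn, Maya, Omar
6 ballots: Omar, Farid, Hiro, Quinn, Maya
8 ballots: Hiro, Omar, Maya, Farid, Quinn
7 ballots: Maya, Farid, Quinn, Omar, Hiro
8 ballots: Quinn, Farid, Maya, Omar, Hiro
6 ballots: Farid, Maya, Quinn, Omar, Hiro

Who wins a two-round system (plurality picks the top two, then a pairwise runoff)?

Round 1 first-place votes: Hiro 12, Maya 7, Omar 6, Quinn 8, Farid 6. Hiro and Quinn advance.
Runoff: Hiro is ranked above Quinn on 18 ballots, Quinn above Hiro on 21.

Quinn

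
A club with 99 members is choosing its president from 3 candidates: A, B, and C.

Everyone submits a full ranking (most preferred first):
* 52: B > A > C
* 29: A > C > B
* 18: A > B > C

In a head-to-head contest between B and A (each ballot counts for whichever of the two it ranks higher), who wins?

B is ranked above A on 52 ballots; A above B on 47.

B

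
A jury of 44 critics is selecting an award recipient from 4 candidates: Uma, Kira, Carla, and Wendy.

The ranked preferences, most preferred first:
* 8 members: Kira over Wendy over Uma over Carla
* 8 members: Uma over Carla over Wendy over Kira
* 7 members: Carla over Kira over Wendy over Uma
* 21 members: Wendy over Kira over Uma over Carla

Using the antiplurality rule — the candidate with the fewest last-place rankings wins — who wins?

Last-place votes: Uma 7, Kira 8, Carla 29, Wendy 0.

Wendy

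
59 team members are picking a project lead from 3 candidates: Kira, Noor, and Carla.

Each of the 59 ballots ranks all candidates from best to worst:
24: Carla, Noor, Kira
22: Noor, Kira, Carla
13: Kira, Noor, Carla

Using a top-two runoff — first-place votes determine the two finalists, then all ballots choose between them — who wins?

Noor

Round 1 first-place votes: Kira 13, Noor 22, Carla 24. Carla and Noor advance.
Runoff: Carla is ranked above Noor on 24 ballots, Noor above Carla on 35.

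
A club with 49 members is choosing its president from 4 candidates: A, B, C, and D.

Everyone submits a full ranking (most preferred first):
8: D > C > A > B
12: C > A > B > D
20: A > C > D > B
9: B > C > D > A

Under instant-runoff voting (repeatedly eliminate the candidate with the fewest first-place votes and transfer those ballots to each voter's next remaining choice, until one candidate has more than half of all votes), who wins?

C

Round 1: A 20, B 9, C 12, D 8. D eliminated.
Round 2: A 20, B 9, C 20. B eliminated.
Round 3: A 20, C 29. C has a majority (≥25).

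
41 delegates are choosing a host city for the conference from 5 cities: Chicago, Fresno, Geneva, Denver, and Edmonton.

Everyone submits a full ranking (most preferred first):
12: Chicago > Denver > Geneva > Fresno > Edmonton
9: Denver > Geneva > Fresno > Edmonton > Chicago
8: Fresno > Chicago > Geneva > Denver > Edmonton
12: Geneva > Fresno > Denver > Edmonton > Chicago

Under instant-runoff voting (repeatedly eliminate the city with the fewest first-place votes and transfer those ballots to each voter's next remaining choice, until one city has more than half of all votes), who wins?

Geneva

Round 1: Chicago 12, Fresno 8, Geneva 12, Denver 9, Edmonton 0. Edmonton eliminated.
Round 2: Chicago 12, Fresno 8, Geneva 12, Denver 9. Fresno eliminated.
Round 3: Chicago 20, Geneva 12, Denver 9. Denver eliminated.
Round 4: Chicago 20, Geneva 21. Geneva has a majority (≥21).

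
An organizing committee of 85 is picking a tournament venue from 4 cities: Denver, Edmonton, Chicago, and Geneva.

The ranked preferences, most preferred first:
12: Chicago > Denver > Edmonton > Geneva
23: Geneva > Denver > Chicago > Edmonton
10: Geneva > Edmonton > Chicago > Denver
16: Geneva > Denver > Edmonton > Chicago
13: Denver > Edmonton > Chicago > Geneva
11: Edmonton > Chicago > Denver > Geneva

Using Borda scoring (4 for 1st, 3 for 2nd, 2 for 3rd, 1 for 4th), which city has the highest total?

Denver

Denver: 12×3 + 23×3 + 10×1 + 16×3 + 13×4 + 11×2 = 237
Edmonton: 12×2 + 23×1 + 10×3 + 16×2 + 13×3 + 11×4 = 192
Chicago: 12×4 + 23×2 + 10×2 + 16×1 + 13×2 + 11×3 = 189
Geneva: 12×1 + 23×4 + 10×4 + 16×4 + 13×1 + 11×1 = 232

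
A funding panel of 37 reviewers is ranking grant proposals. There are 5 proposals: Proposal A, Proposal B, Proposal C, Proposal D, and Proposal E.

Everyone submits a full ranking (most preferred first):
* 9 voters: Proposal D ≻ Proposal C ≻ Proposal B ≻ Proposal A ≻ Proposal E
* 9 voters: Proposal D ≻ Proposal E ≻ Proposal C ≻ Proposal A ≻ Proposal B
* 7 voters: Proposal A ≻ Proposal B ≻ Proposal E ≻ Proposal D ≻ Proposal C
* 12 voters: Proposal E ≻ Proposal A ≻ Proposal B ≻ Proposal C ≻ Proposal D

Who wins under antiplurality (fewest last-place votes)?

Last-place votes: Proposal A 0, Proposal B 9, Proposal C 7, Proposal D 12, Proposal E 9.

Proposal A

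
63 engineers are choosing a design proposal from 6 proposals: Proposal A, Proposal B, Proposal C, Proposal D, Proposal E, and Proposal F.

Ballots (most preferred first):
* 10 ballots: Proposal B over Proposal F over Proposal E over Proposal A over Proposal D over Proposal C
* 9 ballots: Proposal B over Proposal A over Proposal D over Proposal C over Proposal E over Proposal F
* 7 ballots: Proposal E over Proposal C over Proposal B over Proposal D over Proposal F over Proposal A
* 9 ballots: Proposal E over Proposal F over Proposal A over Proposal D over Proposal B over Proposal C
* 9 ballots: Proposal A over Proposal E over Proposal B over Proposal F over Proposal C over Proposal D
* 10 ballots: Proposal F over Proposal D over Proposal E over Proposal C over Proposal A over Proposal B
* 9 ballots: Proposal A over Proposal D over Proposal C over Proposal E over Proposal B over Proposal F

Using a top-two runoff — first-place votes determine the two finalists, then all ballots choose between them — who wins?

Proposal A

Round 1 first-place votes: Proposal A 18, Proposal B 19, Proposal C 0, Proposal D 0, Proposal E 16, Proposal F 10. Proposal B and Proposal A advance.
Runoff: Proposal B is ranked above Proposal A on 26 ballots, Proposal A above Proposal B on 37.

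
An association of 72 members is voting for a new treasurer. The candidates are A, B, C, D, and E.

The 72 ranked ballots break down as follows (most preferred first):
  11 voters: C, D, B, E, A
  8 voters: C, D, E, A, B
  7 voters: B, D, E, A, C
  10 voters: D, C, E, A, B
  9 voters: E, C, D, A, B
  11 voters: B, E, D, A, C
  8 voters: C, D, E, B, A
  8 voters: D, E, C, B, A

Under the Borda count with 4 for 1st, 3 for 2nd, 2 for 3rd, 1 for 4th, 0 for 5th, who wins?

A: 11×0 + 8×1 + 7×1 + 10×1 + 9×1 + 11×1 + 8×0 + 8×0 = 45
B: 11×2 + 8×0 + 7×4 + 10×0 + 9×0 + 11×4 + 8×1 + 8×1 = 110
C: 11×4 + 8×4 + 7×0 + 10×3 + 9×3 + 11×0 + 8×4 + 8×2 = 181
D: 11×3 + 8×3 + 7×3 + 10×4 + 9×2 + 11×2 + 8×3 + 8×4 = 214
E: 11×1 + 8×2 + 7×2 + 10×2 + 9×4 + 11×3 + 8×2 + 8×3 = 170

D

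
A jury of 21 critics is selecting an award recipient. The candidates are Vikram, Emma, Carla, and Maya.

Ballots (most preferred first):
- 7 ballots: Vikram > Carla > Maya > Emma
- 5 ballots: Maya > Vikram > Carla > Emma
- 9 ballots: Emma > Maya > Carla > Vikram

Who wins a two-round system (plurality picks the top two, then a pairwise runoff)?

Round 1 first-place votes: Vikram 7, Emma 9, Carla 0, Maya 5. Emma and Vikram advance.
Runoff: Emma is ranked above Vikram on 9 ballots, Vikram above Emma on 12.

Vikram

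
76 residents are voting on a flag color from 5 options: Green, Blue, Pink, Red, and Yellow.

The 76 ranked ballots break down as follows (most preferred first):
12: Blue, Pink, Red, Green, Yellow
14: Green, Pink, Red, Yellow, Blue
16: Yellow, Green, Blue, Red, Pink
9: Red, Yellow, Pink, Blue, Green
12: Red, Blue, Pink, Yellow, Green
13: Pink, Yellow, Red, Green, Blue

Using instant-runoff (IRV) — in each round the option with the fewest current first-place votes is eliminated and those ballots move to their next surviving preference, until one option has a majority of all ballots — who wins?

Pink

Round 1: Green 14, Blue 12, Pink 13, Red 21, Yellow 16. Blue eliminated.
Round 2: Green 14, Pink 25, Red 21, Yellow 16. Green eliminated.
Round 3: Pink 39, Red 21, Yellow 16. Pink has a majority (≥39).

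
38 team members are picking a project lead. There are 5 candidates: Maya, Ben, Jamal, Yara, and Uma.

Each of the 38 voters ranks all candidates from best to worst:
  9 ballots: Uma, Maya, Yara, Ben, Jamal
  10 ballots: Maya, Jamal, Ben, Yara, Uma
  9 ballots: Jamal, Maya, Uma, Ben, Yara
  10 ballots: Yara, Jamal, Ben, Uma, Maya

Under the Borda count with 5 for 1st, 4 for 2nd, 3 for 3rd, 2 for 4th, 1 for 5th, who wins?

Jamal

Maya: 9×4 + 10×5 + 9×4 + 10×1 = 132
Ben: 9×2 + 10×3 + 9×2 + 10×3 = 96
Jamal: 9×1 + 10×4 + 9×5 + 10×4 = 134
Yara: 9×3 + 10×2 + 9×1 + 10×5 = 106
Uma: 9×5 + 10×1 + 9×3 + 10×2 = 102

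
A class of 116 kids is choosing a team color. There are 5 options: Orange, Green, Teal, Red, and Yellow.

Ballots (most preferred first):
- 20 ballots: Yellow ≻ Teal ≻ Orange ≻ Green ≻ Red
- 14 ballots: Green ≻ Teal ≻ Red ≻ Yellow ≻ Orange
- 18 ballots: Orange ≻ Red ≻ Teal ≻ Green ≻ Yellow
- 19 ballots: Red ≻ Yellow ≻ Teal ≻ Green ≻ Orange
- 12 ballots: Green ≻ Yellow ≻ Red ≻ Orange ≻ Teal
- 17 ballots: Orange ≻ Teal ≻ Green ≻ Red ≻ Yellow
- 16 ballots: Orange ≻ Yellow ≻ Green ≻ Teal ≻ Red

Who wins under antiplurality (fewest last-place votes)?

Green

Last-place votes: Orange 33, Green 0, Teal 12, Red 36, Yellow 35.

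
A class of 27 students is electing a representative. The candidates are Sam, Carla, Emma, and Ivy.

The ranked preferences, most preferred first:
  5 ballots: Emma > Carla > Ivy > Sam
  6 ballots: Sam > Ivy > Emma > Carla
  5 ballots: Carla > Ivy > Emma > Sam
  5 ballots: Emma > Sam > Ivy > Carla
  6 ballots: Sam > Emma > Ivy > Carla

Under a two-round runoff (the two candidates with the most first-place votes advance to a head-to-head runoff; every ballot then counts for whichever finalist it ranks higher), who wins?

Emma

Round 1 first-place votes: Sam 12, Carla 5, Emma 10, Ivy 0. Sam and Emma advance.
Runoff: Sam is ranked above Emma on 12 ballots, Emma above Sam on 15.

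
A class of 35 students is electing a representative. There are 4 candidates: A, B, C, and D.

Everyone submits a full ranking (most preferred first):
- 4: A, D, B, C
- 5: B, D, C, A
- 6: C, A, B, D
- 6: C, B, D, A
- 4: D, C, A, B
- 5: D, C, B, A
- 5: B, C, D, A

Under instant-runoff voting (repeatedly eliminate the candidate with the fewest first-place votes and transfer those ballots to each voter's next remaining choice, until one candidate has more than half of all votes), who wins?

Round 1: A 4, B 10, C 12, D 9. A eliminated.
Round 2: B 10, C 12, D 13. B eliminated.
Round 3: C 17, D 18. D has a majority (≥18).

D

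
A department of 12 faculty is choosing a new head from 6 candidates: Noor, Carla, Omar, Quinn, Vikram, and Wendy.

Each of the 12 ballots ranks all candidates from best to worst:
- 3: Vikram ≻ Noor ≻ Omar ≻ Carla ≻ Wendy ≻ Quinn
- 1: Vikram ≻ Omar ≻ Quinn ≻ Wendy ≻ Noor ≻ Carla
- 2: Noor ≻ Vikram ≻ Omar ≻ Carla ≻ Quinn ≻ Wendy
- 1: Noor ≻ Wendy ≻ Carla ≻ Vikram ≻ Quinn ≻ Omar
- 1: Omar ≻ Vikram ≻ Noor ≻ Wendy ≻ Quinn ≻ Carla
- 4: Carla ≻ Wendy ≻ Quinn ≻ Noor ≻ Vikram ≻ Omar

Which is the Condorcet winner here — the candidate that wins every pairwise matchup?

Noor vs Carla: 8–4
Noor vs Omar: 10–2
Noor vs Quinn: 7–5
Noor vs Vikram: 7–5
Noor vs Wendy: 7–5
Noor beats every other candidate.

Noor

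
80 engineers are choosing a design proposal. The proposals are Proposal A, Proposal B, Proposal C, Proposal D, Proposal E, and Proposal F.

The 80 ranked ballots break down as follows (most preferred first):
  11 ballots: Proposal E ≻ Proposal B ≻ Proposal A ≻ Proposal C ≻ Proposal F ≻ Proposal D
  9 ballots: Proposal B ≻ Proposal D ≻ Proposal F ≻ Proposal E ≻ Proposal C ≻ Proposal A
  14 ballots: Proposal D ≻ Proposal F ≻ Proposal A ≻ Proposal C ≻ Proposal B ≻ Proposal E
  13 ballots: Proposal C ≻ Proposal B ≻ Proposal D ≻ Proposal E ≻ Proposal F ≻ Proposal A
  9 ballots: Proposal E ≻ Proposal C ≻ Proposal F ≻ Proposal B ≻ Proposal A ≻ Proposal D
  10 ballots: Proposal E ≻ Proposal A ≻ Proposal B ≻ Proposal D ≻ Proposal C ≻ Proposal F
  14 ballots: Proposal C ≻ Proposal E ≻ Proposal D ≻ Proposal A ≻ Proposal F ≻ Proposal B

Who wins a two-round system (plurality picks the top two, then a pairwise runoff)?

Round 1 first-place votes: Proposal A 0, Proposal B 9, Proposal C 27, Proposal D 14, Proposal E 30, Proposal F 0. Proposal E and Proposal C advance.
Runoff: Proposal E is ranked above Proposal C on 39 ballots, Proposal C above Proposal E on 41.

Proposal C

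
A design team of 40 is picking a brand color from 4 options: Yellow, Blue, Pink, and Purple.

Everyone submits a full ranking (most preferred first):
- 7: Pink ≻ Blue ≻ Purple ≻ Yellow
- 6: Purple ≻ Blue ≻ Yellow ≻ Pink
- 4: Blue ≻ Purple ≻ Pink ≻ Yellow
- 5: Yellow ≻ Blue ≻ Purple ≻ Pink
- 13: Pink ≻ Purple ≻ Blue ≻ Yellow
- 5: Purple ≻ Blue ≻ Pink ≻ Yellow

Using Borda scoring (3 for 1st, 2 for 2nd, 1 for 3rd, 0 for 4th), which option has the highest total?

Yellow: 7×0 + 6×1 + 4×0 + 5×3 + 13×0 + 5×0 = 21
Blue: 7×2 + 6×2 + 4×3 + 5×2 + 13×1 + 5×2 = 71
Pink: 7×3 + 6×0 + 4×1 + 5×0 + 13×3 + 5×1 = 69
Purple: 7×1 + 6×3 + 4×2 + 5×1 + 13×2 + 5×3 = 79

Purple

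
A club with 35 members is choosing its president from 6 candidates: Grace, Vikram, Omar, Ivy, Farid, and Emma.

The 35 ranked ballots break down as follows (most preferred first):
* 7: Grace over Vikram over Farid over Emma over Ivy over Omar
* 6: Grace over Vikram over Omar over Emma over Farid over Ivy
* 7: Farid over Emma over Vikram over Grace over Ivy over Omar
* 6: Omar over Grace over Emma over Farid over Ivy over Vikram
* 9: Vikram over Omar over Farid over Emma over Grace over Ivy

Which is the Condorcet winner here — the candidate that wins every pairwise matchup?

Grace vs Vikram: 19–16
Grace vs Omar: 20–15
Grace vs Ivy: 35–0
Grace vs Farid: 19–16
Grace vs Emma: 19–16
Grace beats every other candidate.

Grace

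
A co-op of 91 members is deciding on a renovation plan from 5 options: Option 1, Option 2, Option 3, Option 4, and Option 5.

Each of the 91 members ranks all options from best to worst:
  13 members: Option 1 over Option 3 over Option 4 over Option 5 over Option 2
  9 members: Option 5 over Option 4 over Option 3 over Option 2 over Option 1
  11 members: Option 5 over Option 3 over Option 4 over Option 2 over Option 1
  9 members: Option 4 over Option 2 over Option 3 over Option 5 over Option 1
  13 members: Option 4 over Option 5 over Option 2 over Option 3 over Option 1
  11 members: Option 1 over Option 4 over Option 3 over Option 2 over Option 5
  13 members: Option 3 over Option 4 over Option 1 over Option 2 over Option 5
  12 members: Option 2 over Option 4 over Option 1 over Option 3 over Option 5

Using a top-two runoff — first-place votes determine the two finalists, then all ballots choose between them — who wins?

Option 4

Round 1 first-place votes: Option 1 24, Option 2 12, Option 3 13, Option 4 22, Option 5 20. Option 1 and Option 4 advance.
Runoff: Option 1 is ranked above Option 4 on 24 ballots, Option 4 above Option 1 on 67.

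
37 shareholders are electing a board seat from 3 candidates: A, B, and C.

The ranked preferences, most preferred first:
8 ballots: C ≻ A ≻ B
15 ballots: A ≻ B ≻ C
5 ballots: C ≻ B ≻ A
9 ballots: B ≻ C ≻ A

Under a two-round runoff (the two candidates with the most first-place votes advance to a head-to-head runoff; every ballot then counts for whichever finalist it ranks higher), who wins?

Round 1 first-place votes: A 15, B 9, C 13. A and C advance.
Runoff: A is ranked above C on 15 ballots, C above A on 22.

C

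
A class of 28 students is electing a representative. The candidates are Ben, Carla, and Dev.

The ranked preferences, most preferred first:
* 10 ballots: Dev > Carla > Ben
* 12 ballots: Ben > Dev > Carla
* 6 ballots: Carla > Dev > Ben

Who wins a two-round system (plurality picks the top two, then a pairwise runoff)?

Dev

Round 1 first-place votes: Ben 12, Carla 6, Dev 10. Ben and Dev advance.
Runoff: Ben is ranked above Dev on 12 ballots, Dev above Ben on 16.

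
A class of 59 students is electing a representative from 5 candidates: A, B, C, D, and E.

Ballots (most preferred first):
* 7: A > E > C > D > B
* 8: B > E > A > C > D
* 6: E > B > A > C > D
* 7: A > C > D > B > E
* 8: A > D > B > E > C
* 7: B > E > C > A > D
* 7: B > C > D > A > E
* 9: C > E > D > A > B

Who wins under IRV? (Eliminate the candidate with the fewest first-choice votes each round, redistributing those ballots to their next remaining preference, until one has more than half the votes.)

A

Round 1: A 22, B 22, C 9, D 0, E 6. D eliminated.
Round 2: A 22, B 22, C 9, E 6. E eliminated.
Round 3: A 22, B 28, C 9. C eliminated.
Round 4: A 31, B 28. A has a majority (≥30).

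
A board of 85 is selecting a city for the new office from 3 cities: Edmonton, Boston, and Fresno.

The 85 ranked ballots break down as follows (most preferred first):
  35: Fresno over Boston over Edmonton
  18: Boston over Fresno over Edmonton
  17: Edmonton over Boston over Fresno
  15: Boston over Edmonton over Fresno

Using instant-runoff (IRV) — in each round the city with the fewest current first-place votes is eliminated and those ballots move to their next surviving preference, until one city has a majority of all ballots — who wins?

Boston

Round 1: Edmonton 17, Boston 33, Fresno 35. Edmonton eliminated.
Round 2: Boston 50, Fresno 35. Boston has a majority (≥43).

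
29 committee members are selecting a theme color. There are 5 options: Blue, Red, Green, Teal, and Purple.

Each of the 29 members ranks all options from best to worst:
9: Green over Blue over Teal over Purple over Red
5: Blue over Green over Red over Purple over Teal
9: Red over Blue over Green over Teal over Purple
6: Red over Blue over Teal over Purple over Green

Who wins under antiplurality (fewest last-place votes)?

Last-place votes: Blue 0, Red 9, Green 6, Teal 5, Purple 9.

Blue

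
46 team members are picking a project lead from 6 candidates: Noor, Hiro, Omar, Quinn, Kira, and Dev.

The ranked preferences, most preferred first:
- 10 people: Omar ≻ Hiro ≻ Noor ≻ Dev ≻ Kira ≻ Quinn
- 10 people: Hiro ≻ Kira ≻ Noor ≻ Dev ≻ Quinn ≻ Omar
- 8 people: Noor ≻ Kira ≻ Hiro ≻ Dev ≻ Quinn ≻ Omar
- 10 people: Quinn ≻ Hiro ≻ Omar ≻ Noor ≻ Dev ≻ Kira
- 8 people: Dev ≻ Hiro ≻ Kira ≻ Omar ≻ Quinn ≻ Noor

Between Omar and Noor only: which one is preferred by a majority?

Omar is ranked above Noor on 28 ballots; Noor above Omar on 18.

Omar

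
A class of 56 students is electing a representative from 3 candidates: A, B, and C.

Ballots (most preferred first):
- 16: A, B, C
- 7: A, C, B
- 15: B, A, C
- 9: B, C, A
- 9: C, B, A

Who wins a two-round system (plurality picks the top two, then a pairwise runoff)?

B

Round 1 first-place votes: A 23, B 24, C 9. B and A advance.
Runoff: B is ranked above A on 33 ballots, A above B on 23.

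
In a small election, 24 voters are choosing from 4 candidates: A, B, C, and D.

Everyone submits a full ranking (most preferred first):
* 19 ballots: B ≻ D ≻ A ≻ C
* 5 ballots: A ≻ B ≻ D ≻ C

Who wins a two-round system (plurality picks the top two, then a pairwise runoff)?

Round 1 first-place votes: A 5, B 19, C 0, D 0. B and A advance.
Runoff: B is ranked above A on 19 ballots, A above B on 5.

B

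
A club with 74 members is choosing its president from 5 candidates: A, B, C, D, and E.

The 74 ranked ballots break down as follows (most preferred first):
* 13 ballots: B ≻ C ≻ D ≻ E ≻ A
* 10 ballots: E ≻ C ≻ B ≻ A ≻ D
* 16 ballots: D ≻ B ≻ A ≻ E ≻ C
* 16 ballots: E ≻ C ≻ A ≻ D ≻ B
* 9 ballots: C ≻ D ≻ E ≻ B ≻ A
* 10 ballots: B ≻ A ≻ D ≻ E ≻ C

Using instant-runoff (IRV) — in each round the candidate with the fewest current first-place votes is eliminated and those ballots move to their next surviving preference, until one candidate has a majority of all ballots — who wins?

D

Round 1: A 0, B 23, C 9, D 16, E 26. A eliminated.
Round 2: B 23, C 9, D 16, E 26. C eliminated.
Round 3: B 23, D 25, E 26. B eliminated.
Round 4: D 48, E 26. D has a majority (≥38).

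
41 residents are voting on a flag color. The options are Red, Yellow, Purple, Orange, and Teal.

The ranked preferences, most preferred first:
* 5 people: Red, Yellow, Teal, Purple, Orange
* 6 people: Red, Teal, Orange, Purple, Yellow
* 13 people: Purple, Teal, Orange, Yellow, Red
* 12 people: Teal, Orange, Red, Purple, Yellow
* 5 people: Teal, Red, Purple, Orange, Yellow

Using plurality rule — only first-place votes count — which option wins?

Teal

First-place votes: Red 11, Yellow 0, Purple 13, Orange 0, Teal 17.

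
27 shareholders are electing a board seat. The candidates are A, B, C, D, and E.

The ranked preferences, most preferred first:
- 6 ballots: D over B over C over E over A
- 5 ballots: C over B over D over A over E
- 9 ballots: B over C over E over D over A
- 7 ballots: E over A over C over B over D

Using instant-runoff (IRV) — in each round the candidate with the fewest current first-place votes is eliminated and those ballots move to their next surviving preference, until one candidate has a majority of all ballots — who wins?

B

Round 1: A 0, B 9, C 5, D 6, E 7. A eliminated.
Round 2: B 9, C 5, D 6, E 7. C eliminated.
Round 3: B 14, D 6, E 7. B has a majority (≥14).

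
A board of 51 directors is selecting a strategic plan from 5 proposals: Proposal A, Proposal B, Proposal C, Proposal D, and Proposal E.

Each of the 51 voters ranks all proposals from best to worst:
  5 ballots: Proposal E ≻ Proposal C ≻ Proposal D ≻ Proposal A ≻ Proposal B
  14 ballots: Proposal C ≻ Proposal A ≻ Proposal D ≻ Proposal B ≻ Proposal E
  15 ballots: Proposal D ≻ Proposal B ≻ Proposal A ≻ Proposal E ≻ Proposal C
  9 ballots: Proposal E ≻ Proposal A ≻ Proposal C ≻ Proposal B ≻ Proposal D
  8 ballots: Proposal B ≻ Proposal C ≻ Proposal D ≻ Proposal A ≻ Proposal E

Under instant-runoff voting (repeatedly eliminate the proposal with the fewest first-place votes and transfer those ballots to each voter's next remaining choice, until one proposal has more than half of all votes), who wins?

Round 1: Proposal A 0, Proposal B 8, Proposal C 14, Proposal D 15, Proposal E 14. Proposal A eliminated.
Round 2: Proposal B 8, Proposal C 14, Proposal D 15, Proposal E 14. Proposal B eliminated.
Round 3: Proposal C 22, Proposal D 15, Proposal E 14. Proposal E eliminated.
Round 4: Proposal C 36, Proposal D 15. Proposal C has a majority (≥26).

Proposal C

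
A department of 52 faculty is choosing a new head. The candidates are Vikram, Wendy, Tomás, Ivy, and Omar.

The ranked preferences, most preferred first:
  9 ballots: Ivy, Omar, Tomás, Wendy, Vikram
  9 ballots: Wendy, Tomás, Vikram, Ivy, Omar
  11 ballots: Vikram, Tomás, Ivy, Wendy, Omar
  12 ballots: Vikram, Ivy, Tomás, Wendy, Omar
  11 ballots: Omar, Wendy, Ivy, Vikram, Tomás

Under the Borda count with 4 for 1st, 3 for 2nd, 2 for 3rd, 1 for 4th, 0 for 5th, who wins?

Vikram: 9×0 + 9×2 + 11×4 + 12×4 + 11×1 = 121
Wendy: 9×1 + 9×4 + 11×1 + 12×1 + 11×3 = 101
Tomás: 9×2 + 9×3 + 11×3 + 12×2 + 11×0 = 102
Ivy: 9×4 + 9×1 + 11×2 + 12×3 + 11×2 = 125
Omar: 9×3 + 9×0 + 11×0 + 12×0 + 11×4 = 71

Ivy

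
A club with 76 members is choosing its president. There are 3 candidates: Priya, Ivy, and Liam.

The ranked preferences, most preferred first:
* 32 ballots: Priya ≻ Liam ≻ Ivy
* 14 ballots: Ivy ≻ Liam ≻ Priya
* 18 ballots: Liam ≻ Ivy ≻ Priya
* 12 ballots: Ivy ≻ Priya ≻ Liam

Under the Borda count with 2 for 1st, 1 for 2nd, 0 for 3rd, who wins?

Priya: 32×2 + 14×0 + 18×0 + 12×1 = 76
Ivy: 32×0 + 14×2 + 18×1 + 12×2 = 70
Liam: 32×1 + 14×1 + 18×2 + 12×0 = 82

Liam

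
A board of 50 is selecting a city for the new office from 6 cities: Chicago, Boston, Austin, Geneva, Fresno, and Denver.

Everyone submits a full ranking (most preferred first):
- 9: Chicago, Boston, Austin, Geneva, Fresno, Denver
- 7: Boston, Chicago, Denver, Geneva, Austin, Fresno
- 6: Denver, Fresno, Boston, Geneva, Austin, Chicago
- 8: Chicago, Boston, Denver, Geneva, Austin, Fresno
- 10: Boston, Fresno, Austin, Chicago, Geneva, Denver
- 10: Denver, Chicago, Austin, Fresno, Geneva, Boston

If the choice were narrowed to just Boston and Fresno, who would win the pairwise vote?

Boston

Boston is ranked above Fresno on 34 ballots; Fresno above Boston on 16.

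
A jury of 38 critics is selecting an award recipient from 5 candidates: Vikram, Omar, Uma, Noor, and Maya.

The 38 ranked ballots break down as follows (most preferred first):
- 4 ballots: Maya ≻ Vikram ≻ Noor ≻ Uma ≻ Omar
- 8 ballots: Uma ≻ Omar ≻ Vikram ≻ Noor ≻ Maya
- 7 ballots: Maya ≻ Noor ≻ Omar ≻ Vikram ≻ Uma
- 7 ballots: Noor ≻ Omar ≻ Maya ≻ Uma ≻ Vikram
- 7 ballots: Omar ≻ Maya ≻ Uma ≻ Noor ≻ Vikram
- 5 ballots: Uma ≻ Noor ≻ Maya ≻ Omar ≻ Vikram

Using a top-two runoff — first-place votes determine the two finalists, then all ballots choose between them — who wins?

Round 1 first-place votes: Vikram 0, Omar 7, Uma 13, Noor 7, Maya 11. Uma and Maya advance.
Runoff: Uma is ranked above Maya on 13 ballots, Maya above Uma on 25.

Maya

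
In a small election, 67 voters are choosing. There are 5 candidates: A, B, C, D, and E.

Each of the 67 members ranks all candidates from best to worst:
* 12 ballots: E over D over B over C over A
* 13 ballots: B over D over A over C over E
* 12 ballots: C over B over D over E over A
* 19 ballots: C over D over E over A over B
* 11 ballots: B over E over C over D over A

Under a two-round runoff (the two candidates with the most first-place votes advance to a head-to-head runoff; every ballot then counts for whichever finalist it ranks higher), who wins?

Round 1 first-place votes: A 0, B 24, C 31, D 0, E 12. C and B advance.
Runoff: C is ranked above B on 31 ballots, B above C on 36.

B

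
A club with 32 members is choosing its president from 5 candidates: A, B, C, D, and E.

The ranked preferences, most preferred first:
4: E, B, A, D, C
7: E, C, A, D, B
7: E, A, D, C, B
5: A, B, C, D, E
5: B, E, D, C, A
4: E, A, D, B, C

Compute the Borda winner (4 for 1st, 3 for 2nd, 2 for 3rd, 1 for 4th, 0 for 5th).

E

A: 4×2 + 7×2 + 7×3 + 5×4 + 5×0 + 4×3 = 75
B: 4×3 + 7×0 + 7×0 + 5×3 + 5×4 + 4×1 = 51
C: 4×0 + 7×3 + 7×1 + 5×2 + 5×1 + 4×0 = 43
D: 4×1 + 7×1 + 7×2 + 5×1 + 5×2 + 4×2 = 48
E: 4×4 + 7×4 + 7×4 + 5×0 + 5×3 + 4×4 = 103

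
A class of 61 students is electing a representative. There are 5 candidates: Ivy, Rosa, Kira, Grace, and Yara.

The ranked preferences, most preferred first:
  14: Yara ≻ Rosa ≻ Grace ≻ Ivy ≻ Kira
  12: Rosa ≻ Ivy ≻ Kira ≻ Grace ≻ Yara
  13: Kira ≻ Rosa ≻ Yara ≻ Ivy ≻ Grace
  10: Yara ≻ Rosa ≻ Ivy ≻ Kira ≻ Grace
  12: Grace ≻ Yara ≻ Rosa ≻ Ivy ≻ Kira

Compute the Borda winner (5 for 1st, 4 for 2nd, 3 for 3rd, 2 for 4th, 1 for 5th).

Rosa

Ivy: 14×2 + 12×4 + 13×2 + 10×3 + 12×2 = 156
Rosa: 14×4 + 12×5 + 13×4 + 10×4 + 12×3 = 244
Kira: 14×1 + 12×3 + 13×5 + 10×2 + 12×1 = 147
Grace: 14×3 + 12×2 + 13×1 + 10×1 + 12×5 = 149
Yara: 14×5 + 12×1 + 13×3 + 10×5 + 12×4 = 219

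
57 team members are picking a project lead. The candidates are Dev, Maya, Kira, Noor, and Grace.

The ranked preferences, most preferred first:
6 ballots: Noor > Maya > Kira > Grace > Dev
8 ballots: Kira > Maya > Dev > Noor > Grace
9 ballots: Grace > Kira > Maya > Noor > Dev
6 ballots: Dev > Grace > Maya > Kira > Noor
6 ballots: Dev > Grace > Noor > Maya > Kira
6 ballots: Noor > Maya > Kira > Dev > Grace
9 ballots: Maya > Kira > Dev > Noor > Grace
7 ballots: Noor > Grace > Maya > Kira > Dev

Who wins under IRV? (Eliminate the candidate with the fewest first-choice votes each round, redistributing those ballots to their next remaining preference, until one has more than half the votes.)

Maya

Round 1: Dev 12, Maya 9, Kira 8, Noor 19, Grace 9. Kira eliminated.
Round 2: Dev 12, Maya 17, Noor 19, Grace 9. Grace eliminated.
Round 3: Dev 12, Maya 26, Noor 19. Dev eliminated.
Round 4: Maya 32, Noor 25. Maya has a majority (≥29).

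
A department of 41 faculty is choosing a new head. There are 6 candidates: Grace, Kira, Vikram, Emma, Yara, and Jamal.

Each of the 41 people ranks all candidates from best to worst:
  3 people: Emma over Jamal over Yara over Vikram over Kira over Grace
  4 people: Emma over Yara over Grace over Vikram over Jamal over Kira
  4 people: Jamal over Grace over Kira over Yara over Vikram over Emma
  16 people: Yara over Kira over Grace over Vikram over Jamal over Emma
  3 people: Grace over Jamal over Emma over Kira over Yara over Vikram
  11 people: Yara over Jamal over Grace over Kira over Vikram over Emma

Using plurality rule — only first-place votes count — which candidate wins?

First-place votes: Grace 3, Kira 0, Vikram 0, Emma 7, Yara 27, Jamal 4.

Yara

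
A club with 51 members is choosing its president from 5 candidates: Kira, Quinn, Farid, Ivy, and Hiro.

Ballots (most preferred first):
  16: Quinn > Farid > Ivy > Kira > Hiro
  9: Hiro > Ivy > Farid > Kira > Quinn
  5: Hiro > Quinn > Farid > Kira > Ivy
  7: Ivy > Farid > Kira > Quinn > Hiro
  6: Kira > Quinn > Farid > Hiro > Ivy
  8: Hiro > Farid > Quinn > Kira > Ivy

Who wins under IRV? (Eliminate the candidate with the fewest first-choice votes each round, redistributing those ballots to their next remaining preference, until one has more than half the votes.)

Quinn

Round 1: Kira 6, Quinn 16, Farid 0, Ivy 7, Hiro 22. Farid eliminated.
Round 2: Kira 6, Quinn 16, Ivy 7, Hiro 22. Kira eliminated.
Round 3: Quinn 22, Ivy 7, Hiro 22. Ivy eliminated.
Round 4: Quinn 29, Hiro 22. Quinn has a majority (≥26).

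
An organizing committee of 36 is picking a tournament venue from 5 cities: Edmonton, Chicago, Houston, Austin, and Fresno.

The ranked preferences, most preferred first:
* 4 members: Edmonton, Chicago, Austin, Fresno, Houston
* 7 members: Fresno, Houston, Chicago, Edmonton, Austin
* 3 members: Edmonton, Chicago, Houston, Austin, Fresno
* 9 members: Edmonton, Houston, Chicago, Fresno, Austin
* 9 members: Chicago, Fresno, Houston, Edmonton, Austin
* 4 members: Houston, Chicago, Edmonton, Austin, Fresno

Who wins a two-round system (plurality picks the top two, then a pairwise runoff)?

Chicago

Round 1 first-place votes: Edmonton 16, Chicago 9, Houston 4, Austin 0, Fresno 7. Edmonton and Chicago advance.
Runoff: Edmonton is ranked above Chicago on 16 ballots, Chicago above Edmonton on 20.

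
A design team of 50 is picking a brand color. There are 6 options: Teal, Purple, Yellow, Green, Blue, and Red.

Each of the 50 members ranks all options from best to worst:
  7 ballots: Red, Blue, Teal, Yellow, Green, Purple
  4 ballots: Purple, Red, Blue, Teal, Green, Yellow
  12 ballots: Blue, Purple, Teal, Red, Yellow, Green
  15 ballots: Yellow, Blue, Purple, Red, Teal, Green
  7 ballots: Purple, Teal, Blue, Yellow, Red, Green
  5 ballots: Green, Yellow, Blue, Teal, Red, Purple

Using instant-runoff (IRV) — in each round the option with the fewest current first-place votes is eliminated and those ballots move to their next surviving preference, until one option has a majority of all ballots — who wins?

Blue

Round 1: Teal 0, Purple 11, Yellow 15, Green 5, Blue 12, Red 7. Teal eliminated.
Round 2: Purple 11, Yellow 15, Green 5, Blue 12, Red 7. Green eliminated.
Round 3: Purple 11, Yellow 20, Blue 12, Red 7. Red eliminated.
Round 4: Purple 11, Yellow 20, Blue 19. Purple eliminated.
Round 5: Yellow 20, Blue 30. Blue has a majority (≥26).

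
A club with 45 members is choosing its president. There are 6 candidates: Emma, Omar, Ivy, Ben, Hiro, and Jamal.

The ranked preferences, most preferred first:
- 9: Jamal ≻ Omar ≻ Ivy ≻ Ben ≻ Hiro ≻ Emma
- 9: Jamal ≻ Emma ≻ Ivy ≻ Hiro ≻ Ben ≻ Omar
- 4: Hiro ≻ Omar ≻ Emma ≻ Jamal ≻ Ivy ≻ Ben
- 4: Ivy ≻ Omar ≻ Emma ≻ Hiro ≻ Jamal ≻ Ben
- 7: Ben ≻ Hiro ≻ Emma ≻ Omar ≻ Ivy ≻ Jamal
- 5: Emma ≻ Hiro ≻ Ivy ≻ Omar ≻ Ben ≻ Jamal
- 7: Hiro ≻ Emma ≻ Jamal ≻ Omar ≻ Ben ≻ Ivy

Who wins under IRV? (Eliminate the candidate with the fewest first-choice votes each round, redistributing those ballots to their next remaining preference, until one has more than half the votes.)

Round 1: Emma 5, Omar 0, Ivy 4, Ben 7, Hiro 11, Jamal 18. Omar eliminated.
Round 2: Emma 5, Ivy 4, Ben 7, Hiro 11, Jamal 18. Ivy eliminated.
Round 3: Emma 9, Ben 7, Hiro 11, Jamal 18. Ben eliminated.
Round 4: Emma 9, Hiro 18, Jamal 18. Emma eliminated.
Round 5: Hiro 27, Jamal 18. Hiro has a majority (≥23).

Hiro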